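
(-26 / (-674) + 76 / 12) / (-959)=-6442 / 969549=-0.01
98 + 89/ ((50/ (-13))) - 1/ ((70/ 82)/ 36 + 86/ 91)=480327103/ 6506050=73.83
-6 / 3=-2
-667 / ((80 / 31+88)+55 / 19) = -392863 / 55057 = -7.14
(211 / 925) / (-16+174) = 0.00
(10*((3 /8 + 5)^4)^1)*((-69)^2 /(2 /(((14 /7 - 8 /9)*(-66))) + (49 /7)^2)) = 4476150679275 /5516288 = 811442.53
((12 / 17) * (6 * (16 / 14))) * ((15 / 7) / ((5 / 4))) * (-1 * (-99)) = 684288 / 833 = 821.47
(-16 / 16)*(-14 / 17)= 14 / 17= 0.82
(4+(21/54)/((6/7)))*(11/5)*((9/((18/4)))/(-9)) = -5291/2430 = -2.18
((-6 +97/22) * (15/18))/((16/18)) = -525/352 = -1.49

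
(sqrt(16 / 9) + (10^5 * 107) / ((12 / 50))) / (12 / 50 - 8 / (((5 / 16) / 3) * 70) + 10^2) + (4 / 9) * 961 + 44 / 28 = 9839996723 / 21861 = 450116.50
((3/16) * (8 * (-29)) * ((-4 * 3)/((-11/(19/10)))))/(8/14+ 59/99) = -312417/4045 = -77.24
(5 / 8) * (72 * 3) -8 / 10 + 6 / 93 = 20811 / 155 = 134.26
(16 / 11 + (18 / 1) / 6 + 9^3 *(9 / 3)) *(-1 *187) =-409802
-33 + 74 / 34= -30.82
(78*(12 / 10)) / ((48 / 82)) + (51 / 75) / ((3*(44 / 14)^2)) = 5805203 / 36300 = 159.92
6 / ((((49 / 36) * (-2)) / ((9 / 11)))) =-972 / 539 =-1.80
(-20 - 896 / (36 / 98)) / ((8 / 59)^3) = -1136362007 / 1152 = -986425.35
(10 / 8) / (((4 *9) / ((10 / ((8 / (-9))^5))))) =-164025 / 262144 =-0.63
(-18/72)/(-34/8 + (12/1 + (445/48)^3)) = -0.00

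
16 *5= 80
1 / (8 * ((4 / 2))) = 1 / 16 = 0.06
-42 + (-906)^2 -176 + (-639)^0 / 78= 64008205 / 78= 820618.01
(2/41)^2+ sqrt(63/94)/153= 4/1681+ sqrt(658)/4794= 0.01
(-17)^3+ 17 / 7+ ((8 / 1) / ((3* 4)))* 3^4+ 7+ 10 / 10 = -33940 / 7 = -4848.57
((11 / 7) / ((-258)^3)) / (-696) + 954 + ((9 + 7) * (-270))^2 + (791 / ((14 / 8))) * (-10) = 1561172521195598987 / 83669350464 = 18658834.00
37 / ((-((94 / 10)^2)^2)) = -23125 / 4879681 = -0.00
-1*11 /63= -11 /63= -0.17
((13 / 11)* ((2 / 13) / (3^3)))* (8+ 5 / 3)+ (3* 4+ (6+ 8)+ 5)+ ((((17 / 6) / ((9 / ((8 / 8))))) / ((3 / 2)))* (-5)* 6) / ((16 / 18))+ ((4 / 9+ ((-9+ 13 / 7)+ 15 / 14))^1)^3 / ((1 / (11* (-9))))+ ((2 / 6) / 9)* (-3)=4798095751 / 271656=17662.40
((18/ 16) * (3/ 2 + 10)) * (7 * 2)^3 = 71001/ 2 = 35500.50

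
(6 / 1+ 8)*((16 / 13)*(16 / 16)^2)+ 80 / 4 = 484 / 13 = 37.23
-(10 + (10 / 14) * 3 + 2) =-99 / 7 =-14.14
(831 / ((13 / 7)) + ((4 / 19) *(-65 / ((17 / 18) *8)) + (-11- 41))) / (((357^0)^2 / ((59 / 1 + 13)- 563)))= -811592558 / 4199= -193282.34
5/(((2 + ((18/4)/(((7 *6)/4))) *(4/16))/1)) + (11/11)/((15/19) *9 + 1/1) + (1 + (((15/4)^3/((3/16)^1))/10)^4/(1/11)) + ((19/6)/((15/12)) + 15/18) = 1921131913639579/279121920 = 6882769.77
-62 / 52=-1.19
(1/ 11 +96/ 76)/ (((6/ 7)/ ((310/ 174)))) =307055/ 109098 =2.81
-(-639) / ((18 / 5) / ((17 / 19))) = 6035 / 38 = 158.82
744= 744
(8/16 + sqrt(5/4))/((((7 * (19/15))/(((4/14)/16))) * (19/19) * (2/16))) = 15/1862 + 15 * sqrt(5)/1862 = 0.03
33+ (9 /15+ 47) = 403 /5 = 80.60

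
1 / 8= 0.12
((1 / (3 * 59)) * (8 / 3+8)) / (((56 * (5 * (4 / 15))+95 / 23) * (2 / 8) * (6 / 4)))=5888 / 2887047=0.00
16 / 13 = 1.23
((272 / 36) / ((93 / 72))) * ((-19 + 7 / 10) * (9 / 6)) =-24888 / 155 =-160.57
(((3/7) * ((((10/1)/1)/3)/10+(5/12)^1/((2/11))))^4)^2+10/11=641286091/184549376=3.47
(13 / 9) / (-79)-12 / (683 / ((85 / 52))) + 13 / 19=0.64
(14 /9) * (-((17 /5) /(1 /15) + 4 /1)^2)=-42350 /9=-4705.56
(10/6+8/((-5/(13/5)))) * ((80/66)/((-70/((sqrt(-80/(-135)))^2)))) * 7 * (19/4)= 5168/6075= 0.85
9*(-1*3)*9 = -243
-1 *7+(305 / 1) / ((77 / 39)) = 11356 / 77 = 147.48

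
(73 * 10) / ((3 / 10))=7300 / 3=2433.33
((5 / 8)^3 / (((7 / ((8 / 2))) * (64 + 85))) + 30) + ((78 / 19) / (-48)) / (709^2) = 38253850458111 / 1275088560256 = 30.00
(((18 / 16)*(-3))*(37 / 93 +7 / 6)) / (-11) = 2619 / 5456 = 0.48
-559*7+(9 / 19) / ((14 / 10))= -520384 / 133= -3912.66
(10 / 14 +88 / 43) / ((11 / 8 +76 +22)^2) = 17728 / 63413175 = 0.00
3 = 3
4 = 4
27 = 27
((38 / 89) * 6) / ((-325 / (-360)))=16416 / 5785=2.84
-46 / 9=-5.11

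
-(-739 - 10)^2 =-561001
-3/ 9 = -1/ 3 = -0.33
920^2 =846400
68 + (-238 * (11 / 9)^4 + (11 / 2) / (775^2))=-3649889940329 / 7881401250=-463.10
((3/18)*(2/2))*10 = 5/3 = 1.67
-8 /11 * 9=-72 /11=-6.55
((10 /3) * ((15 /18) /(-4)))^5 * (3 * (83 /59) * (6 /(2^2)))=-810546875 /792778752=-1.02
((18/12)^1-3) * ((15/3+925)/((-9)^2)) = -155/9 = -17.22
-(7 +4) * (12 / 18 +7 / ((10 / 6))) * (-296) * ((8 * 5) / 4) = 475376 / 3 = 158458.67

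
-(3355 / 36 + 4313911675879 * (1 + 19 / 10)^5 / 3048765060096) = -116896081758521874971 / 304876506009600000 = -383.42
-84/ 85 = -0.99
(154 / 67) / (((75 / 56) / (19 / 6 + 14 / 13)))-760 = -147513728 / 195975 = -752.72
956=956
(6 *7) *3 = 126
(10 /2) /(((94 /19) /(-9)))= -9.10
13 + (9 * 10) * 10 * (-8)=-7187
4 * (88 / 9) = 352 / 9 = 39.11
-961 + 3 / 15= -4804 / 5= -960.80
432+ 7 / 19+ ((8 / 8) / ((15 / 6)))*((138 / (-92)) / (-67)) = 2752082 / 6365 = 432.38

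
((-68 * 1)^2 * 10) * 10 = 462400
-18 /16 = -9 /8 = -1.12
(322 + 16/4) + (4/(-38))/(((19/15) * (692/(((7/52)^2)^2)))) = 297724294803281/913264708096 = 326.00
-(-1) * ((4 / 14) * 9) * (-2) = -36 / 7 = -5.14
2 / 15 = 0.13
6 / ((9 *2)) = 1 / 3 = 0.33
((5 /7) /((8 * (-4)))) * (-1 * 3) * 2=15 /112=0.13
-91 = -91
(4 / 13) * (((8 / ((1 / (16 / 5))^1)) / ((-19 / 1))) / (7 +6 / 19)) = -512 / 9035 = -0.06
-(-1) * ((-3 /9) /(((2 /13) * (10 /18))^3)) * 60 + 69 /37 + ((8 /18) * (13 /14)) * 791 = -527870779 /16650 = -31703.95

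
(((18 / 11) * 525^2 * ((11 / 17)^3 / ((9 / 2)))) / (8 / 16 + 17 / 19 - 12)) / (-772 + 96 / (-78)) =181046250 / 54676777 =3.31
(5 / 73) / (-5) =-1 / 73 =-0.01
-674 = -674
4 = 4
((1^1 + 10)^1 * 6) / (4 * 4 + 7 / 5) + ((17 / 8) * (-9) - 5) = -4717 / 232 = -20.33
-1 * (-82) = 82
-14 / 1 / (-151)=14 / 151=0.09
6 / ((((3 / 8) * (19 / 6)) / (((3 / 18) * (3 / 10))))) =24 / 95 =0.25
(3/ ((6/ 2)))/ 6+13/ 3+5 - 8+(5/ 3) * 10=109/ 6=18.17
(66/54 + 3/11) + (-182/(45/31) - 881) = -497417/495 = -1004.88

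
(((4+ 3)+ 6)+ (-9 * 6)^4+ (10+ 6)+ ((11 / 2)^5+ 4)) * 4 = 34032487.38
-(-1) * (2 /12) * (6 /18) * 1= 1 /18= 0.06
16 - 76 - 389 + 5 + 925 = 481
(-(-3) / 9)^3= 1 / 27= 0.04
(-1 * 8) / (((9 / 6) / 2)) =-32 / 3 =-10.67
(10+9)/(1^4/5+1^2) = 95/6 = 15.83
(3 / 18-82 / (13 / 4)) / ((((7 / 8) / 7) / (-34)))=265880 / 39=6817.44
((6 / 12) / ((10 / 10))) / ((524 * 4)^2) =1 / 8786432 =0.00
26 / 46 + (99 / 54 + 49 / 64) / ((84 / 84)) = 13973 / 4416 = 3.16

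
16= 16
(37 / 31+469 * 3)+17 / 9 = 393413 / 279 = 1410.08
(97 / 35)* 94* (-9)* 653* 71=-3804640506 / 35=-108704014.46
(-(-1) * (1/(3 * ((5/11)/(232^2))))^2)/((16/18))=43817472512/25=1752698900.48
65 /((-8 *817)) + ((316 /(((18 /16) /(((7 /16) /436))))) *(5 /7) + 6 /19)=3251879 /6411816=0.51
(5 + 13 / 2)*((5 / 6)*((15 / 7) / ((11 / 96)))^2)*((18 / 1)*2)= 120659.81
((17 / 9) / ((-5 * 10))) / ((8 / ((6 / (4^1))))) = -17 / 2400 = -0.01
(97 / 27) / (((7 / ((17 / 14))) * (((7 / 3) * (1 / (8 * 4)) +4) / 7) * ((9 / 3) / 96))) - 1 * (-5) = 56909 / 1449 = 39.27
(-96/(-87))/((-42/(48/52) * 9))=-64/23751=-0.00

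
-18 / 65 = -0.28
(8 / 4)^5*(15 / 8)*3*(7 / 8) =315 / 2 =157.50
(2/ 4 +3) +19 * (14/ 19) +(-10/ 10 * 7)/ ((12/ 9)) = 49/ 4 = 12.25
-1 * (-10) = 10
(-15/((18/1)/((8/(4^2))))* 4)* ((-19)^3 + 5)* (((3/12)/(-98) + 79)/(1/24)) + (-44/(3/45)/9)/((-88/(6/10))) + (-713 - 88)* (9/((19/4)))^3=14554415770023/672182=21652492.58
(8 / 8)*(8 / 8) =1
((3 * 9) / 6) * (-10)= -45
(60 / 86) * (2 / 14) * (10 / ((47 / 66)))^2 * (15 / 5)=39204000 / 664909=58.96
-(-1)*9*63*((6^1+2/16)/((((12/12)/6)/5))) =416745/4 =104186.25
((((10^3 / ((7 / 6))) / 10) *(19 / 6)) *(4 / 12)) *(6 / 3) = 3800 / 21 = 180.95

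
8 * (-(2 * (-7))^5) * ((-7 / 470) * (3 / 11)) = -45177216 / 2585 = -17476.68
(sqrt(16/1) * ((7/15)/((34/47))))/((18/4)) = 1316/2295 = 0.57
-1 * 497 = -497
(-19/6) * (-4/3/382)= 19/1719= 0.01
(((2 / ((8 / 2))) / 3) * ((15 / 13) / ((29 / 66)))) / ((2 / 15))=2475 / 754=3.28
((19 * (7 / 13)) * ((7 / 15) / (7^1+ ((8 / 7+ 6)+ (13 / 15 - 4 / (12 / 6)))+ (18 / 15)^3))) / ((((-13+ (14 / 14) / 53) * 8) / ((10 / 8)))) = -43175125 / 11072242688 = -0.00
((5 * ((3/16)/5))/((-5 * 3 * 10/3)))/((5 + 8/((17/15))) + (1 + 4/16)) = -51/181000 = -0.00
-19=-19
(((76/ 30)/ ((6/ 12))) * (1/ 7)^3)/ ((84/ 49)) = 19/ 2205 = 0.01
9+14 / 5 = 59 / 5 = 11.80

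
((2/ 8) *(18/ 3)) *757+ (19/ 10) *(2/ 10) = 28397/ 25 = 1135.88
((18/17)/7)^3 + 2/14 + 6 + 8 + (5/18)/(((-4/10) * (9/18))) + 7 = 599299369/30332862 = 19.76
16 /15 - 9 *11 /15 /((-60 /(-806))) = -13139 /150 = -87.59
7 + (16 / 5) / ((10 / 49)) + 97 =2992 / 25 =119.68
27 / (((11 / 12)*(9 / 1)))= 36 / 11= 3.27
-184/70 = -92/35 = -2.63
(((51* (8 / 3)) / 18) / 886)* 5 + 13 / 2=52171 / 7974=6.54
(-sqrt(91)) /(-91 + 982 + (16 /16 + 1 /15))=-15* sqrt(91) /13381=-0.01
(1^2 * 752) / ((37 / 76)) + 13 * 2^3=61000 / 37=1648.65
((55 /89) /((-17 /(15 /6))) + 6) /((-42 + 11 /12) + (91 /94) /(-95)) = -479031990 /3331309783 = -0.14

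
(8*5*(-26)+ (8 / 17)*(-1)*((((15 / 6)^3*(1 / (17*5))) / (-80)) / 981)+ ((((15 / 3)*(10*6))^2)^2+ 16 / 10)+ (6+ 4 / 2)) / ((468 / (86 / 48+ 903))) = 797869070879161192991 / 50949969408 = 15659853777.14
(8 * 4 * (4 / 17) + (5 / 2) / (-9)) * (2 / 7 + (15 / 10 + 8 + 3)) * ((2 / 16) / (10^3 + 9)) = 56743 / 4940064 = 0.01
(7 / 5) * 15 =21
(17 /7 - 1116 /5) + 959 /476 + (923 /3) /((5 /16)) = 1093529 /1428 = 765.78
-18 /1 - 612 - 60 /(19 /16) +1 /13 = -168071 /247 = -680.45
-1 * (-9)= 9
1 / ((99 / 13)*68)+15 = 100993 / 6732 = 15.00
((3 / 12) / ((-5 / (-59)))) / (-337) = -59 / 6740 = -0.01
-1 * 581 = -581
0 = 0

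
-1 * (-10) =10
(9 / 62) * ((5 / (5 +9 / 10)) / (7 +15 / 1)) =225 / 40238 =0.01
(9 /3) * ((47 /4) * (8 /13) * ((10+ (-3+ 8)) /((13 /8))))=33840 /169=200.24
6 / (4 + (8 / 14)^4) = 7203 / 4930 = 1.46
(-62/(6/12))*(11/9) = -1364/9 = -151.56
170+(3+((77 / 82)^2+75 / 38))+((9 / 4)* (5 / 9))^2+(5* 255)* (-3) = -1864001969 / 511024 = -3647.58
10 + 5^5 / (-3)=-3095 / 3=-1031.67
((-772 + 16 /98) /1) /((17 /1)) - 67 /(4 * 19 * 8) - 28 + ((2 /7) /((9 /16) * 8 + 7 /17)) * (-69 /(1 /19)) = -12667673717 /84579488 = -149.77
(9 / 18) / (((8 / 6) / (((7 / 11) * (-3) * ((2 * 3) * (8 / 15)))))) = -126 / 55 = -2.29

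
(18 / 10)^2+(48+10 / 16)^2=3788209 / 1600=2367.63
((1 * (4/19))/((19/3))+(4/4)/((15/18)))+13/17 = 61307/30685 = 2.00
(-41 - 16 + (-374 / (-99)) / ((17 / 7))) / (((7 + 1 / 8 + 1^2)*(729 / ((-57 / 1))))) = 75848 / 142155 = 0.53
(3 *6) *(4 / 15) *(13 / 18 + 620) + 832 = 57172 / 15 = 3811.47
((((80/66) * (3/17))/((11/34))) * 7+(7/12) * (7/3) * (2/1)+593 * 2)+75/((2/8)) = 3252517/2178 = 1493.35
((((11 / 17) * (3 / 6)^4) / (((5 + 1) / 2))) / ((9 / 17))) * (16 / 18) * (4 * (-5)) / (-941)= 110 / 228663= 0.00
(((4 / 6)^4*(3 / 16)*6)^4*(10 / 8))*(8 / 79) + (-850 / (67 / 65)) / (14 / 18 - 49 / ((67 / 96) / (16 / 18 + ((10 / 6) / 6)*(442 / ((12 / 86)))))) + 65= 418851641192945 / 6442519093479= 65.01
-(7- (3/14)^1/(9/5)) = -289/42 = -6.88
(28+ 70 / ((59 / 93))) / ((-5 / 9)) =-73458 / 295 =-249.01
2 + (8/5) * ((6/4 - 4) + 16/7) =58/35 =1.66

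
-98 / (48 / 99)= -1617 / 8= -202.12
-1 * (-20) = 20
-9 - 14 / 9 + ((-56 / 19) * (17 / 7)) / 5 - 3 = -12814 / 855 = -14.99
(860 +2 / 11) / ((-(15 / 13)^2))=-533026 / 825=-646.09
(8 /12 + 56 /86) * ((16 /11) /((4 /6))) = 1360 /473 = 2.88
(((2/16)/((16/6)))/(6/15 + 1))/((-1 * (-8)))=15/3584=0.00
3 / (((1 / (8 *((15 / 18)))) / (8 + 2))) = 200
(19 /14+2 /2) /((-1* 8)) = -33 /112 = -0.29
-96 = -96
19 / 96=0.20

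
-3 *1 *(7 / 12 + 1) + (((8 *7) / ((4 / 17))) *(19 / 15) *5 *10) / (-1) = -180937 / 12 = -15078.08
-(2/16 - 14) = 111/8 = 13.88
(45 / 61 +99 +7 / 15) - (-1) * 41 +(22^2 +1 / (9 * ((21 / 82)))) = 36064916 / 57645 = 625.64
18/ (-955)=-18/ 955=-0.02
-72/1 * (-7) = 504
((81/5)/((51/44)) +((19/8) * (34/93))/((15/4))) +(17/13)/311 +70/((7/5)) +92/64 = 100711649399/1534075920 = 65.65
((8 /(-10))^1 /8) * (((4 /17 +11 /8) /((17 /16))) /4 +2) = -275 /1156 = -0.24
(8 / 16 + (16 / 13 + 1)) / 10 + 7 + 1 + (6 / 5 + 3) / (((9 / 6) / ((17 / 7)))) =15.07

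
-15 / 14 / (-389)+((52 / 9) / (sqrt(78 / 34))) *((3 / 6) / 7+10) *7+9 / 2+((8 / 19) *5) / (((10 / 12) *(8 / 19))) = 28599 / 2723+94 *sqrt(663) / 9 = 279.43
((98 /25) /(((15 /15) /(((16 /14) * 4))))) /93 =448 /2325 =0.19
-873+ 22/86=-37528/43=-872.74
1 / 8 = 0.12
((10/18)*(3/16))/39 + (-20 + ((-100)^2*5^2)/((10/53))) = 2480362565/1872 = 1324980.00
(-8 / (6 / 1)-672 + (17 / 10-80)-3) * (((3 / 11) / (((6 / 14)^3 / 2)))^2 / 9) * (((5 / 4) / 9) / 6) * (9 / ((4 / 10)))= -13317278555 / 6351048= -2096.86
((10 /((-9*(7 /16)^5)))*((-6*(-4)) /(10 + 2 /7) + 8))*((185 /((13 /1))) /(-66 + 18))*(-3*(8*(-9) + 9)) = 3758489600 /93639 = 40138.08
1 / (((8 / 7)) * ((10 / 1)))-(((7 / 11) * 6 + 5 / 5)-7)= 2.27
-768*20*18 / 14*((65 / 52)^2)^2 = -337500 / 7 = -48214.29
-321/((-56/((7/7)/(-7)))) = -321/392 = -0.82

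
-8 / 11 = -0.73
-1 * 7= -7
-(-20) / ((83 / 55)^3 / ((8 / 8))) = 3327500 / 571787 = 5.82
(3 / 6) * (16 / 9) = 8 / 9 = 0.89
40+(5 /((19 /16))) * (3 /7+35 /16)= 6785 /133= 51.02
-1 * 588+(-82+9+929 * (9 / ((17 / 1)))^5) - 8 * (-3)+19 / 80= -67940413757 / 113588560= -598.13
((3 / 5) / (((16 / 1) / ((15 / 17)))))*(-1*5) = -45 / 272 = -0.17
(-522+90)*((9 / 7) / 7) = -3888 / 49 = -79.35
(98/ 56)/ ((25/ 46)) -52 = -2439/ 50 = -48.78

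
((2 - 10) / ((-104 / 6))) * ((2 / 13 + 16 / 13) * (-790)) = -85320 / 169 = -504.85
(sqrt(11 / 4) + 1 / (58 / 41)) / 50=41 / 2900 + sqrt(11) / 100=0.05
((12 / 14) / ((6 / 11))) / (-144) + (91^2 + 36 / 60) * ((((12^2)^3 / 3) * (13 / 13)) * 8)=332354065268681 / 5040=65943266918.39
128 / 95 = 1.35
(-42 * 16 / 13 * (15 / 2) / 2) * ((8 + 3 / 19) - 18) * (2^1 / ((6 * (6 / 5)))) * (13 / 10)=13090 / 19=688.95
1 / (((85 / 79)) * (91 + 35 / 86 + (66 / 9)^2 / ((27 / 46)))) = 1650942 / 325118795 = 0.01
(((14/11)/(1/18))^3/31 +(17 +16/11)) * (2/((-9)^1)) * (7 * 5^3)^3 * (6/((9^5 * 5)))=-8984703317187500/7309262367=-1229221.62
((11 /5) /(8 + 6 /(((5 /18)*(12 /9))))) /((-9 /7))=-7 /99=-0.07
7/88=0.08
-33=-33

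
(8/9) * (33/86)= 44/129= 0.34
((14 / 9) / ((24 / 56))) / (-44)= -49 / 594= -0.08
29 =29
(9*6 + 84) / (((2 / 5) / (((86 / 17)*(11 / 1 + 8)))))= 563730 / 17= 33160.59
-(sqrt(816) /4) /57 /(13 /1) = -sqrt(51) /741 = -0.01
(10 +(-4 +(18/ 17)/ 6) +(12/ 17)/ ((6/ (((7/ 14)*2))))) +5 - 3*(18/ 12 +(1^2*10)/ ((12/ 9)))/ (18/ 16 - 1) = -204.71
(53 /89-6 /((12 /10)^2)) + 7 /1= 1831 /534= 3.43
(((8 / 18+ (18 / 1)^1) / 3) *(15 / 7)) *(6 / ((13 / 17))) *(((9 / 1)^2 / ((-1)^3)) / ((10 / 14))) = -152388 / 13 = -11722.15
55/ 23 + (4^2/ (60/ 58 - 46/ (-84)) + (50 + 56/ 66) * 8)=613254001/ 1462593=419.29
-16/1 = -16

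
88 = 88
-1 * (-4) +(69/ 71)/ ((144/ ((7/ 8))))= 109217/ 27264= 4.01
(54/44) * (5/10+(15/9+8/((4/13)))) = 1521/44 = 34.57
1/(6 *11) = 1/66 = 0.02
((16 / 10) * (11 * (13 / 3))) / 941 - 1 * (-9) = 128179 / 14115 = 9.08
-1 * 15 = -15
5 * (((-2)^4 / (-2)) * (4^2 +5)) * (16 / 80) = -168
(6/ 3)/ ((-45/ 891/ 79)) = -15642/ 5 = -3128.40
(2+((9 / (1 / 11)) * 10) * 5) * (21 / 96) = 1083.25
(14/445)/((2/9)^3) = 5103/1780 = 2.87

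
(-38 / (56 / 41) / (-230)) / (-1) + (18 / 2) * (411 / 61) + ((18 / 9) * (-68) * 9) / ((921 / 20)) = 4093056187 / 120601880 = 33.94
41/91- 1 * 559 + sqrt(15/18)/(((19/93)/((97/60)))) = -50828/91 + 3007 * sqrt(30)/2280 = -551.33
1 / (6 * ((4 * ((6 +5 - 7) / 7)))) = 7 / 96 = 0.07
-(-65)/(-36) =-1.81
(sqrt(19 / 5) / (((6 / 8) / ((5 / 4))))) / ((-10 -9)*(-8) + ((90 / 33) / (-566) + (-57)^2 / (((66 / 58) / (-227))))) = -3113*sqrt(95) / 6051431778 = -0.00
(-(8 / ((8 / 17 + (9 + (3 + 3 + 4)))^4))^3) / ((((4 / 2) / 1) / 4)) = -596605170923275264 / 1729561165382261200512043881361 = -0.00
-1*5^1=-5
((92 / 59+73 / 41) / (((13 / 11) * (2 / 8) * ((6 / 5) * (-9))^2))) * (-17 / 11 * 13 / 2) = -1144525 / 1175634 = -0.97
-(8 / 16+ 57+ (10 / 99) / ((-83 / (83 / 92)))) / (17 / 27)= -392775 / 4301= -91.32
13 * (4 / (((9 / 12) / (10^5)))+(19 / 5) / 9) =312000247 / 45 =6933338.82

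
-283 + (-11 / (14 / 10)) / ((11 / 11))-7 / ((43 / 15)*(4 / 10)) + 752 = 273933 / 602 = 455.04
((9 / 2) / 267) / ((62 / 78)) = 117 / 5518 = 0.02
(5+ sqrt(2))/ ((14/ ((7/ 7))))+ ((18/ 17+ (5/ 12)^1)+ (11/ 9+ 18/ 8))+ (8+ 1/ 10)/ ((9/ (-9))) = -14968/ 5355+ sqrt(2)/ 14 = -2.69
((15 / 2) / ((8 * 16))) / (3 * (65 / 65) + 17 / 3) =45 / 6656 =0.01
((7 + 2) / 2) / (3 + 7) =9 / 20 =0.45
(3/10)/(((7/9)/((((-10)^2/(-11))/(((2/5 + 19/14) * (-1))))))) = 900/451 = 2.00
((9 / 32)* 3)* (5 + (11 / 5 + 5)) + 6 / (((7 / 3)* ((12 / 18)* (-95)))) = 10.25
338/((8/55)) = 9295/4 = 2323.75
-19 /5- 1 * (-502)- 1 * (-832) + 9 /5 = 1332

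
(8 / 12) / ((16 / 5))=5 / 24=0.21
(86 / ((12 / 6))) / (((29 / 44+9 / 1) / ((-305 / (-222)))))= 57706 / 9435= 6.12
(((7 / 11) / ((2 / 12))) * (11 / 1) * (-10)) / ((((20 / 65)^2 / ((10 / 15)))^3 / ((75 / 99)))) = -111096.85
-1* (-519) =519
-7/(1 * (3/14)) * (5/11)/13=-490/429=-1.14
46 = 46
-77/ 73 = -1.05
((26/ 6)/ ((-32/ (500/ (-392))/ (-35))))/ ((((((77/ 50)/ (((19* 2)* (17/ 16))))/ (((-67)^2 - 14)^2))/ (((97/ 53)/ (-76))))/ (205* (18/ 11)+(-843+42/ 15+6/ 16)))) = -297716170174591796875/ 7722688512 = -38550845306.27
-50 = -50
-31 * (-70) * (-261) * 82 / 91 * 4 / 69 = -8846160 / 299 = -29585.82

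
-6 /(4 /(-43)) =129 /2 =64.50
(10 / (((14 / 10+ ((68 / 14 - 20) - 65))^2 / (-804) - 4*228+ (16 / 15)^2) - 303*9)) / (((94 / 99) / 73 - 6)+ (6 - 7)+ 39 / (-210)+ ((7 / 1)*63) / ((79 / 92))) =-295213753642500 / 54499633200741072929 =-0.00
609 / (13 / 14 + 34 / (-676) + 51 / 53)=38183691 / 115400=330.88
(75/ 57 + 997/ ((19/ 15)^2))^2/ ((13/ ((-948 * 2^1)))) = -95814435840000/ 1694173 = -56555284.40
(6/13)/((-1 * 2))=-3/13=-0.23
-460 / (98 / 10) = -2300 / 49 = -46.94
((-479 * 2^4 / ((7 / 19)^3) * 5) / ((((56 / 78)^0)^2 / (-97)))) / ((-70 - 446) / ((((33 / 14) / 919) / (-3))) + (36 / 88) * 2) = 56089390192 / 455426139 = 123.16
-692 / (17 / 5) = -3460 / 17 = -203.53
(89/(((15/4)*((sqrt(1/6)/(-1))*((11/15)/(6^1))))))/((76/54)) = -28836*sqrt(6)/209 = -337.96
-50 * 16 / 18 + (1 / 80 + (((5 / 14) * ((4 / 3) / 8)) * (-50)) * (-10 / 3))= -57979 / 1680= -34.51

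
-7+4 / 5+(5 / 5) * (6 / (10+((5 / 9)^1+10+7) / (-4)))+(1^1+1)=-1581 / 505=-3.13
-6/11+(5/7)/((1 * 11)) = -37/77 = -0.48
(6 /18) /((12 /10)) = 5 /18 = 0.28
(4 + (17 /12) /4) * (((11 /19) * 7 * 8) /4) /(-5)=-847 /120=-7.06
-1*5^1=-5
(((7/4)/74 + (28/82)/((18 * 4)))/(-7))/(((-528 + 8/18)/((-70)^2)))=542675/14405432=0.04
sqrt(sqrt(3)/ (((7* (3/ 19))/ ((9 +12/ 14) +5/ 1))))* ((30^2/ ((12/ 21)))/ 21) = 50* 3^(3/ 4)* sqrt(494)/ 7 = 361.89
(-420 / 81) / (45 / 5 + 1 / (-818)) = -114520 / 198747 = -0.58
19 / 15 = 1.27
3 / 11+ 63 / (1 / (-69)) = -47814 / 11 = -4346.73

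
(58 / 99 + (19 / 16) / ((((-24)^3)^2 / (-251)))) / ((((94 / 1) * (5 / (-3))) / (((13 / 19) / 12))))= -256162240529 / 1201410901278720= -0.00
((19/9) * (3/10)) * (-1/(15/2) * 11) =-209/225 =-0.93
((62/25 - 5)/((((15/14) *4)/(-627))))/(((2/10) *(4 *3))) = 30723/200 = 153.62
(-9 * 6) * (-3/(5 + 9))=81/7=11.57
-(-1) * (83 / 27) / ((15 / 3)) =83 / 135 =0.61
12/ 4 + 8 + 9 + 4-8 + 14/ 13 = 222/ 13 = 17.08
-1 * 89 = -89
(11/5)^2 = 121/25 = 4.84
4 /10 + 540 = 2702 /5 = 540.40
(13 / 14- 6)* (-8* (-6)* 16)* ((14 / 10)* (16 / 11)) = -436224 / 55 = -7931.35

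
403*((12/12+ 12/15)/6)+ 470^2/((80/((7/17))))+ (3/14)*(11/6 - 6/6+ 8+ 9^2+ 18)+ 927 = 2627511/1190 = 2207.99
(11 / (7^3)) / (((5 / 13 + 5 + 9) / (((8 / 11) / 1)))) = 104 / 64141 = 0.00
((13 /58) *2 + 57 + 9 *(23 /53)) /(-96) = -94301 /147552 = -0.64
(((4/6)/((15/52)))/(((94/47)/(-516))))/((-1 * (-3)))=-8944/45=-198.76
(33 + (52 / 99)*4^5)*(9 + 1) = 565150 / 99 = 5708.59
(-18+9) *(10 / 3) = -30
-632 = -632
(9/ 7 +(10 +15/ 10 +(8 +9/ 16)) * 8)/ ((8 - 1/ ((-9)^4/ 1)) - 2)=2972133/ 110222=26.96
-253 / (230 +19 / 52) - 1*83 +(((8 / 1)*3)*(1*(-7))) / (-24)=-83960 / 1089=-77.10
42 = 42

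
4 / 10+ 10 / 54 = 0.59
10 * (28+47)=750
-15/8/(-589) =0.00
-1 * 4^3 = -64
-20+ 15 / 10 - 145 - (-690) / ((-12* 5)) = -175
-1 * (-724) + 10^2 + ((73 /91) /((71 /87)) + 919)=11267874 /6461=1743.98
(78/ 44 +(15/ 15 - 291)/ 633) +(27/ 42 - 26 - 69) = -93.04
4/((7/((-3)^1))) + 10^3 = 6988/7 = 998.29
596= 596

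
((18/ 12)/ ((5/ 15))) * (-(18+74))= -414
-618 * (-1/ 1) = 618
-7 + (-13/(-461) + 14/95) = -298876/43795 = -6.82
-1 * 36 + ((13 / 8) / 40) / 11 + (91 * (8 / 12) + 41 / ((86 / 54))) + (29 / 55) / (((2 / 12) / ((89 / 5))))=106.73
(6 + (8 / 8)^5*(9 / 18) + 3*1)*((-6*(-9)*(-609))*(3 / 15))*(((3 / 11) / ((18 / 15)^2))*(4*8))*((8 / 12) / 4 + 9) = -3471300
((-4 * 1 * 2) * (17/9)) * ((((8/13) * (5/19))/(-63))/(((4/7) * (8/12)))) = 680/6669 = 0.10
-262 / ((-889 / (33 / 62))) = 0.16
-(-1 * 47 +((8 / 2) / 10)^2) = 1171 / 25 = 46.84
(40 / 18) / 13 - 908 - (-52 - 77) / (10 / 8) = -470708 / 585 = -804.63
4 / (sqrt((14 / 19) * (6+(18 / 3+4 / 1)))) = sqrt(266) / 14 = 1.16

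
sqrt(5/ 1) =sqrt(5) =2.24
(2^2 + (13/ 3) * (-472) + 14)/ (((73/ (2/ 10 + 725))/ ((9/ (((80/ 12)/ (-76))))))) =3771119772/ 1825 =2066367.00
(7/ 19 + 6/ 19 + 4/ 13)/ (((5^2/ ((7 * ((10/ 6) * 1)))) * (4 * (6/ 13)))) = 343/ 1368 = 0.25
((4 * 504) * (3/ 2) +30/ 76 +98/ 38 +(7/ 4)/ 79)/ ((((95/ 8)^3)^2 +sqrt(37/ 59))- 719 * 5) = 51590406118409591302717440/ 47731128055125739626089733743- 312228368479158272 * sqrt(2183)/ 47731128055125739626089733743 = 0.00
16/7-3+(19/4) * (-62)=-4133/14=-295.21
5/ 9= 0.56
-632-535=-1167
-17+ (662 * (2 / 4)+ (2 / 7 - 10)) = 2130 / 7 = 304.29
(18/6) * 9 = 27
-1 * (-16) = 16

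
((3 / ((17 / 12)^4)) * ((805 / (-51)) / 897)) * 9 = -0.12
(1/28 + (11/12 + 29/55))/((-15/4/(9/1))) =-6836/1925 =-3.55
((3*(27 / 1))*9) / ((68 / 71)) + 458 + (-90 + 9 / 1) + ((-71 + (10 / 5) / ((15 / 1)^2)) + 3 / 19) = 310272409 / 290700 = 1067.33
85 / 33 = 2.58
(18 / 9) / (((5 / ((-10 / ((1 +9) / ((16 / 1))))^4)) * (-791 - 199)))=-65536 / 2475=-26.48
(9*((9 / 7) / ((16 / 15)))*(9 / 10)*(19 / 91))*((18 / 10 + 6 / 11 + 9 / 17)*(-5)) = -498636 / 17017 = -29.30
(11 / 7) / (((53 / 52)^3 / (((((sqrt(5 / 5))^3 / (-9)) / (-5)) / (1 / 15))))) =1546688 / 3126417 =0.49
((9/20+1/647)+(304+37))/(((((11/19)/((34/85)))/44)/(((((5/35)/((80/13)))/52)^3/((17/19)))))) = 1595036263/1545280307200000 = 0.00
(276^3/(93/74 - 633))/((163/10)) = -5186062080/2540029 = -2041.73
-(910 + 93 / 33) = -912.82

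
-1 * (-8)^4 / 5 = -4096 / 5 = -819.20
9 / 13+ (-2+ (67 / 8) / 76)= -9465 / 7904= -1.20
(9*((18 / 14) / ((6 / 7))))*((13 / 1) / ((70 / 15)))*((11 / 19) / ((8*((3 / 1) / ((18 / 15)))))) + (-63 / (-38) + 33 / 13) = 731019 / 138320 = 5.28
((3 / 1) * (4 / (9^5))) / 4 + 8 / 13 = 157477 / 255879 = 0.62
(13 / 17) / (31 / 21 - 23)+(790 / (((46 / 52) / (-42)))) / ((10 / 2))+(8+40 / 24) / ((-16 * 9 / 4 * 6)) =-214776491593 / 28630584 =-7501.65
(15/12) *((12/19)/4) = 15/76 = 0.20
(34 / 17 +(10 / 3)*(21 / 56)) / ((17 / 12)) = 39 / 17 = 2.29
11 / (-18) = -11 / 18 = -0.61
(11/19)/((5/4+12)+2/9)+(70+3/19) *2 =140.36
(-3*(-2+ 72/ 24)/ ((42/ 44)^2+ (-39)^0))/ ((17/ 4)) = -5808/ 15725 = -0.37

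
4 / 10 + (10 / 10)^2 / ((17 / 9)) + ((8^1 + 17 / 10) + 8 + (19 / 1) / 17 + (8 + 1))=4887 / 170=28.75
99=99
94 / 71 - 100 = -7006 / 71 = -98.68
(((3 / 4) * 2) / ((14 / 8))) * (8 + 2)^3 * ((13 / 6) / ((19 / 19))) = 13000 / 7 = 1857.14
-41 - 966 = -1007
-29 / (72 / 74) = -1073 / 36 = -29.81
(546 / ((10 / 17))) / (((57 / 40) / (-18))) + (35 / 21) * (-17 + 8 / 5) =-669767 / 57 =-11750.30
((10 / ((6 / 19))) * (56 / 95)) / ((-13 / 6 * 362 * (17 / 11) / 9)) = -5544 / 40001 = -0.14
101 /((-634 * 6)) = -101 /3804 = -0.03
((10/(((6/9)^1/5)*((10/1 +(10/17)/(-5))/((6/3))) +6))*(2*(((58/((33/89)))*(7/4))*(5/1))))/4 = 38392375/37356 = 1027.74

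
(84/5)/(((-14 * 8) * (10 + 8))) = -1/120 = -0.01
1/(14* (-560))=-1/7840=-0.00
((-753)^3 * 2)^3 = -622651118812536963648451464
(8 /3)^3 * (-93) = -15872 /9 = -1763.56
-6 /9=-2 /3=-0.67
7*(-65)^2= 29575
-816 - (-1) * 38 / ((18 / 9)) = -797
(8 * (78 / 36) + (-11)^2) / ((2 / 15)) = 2075 / 2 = 1037.50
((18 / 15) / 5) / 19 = 6 / 475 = 0.01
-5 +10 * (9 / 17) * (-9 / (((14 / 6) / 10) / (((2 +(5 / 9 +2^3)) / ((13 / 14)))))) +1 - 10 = -516094 / 221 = -2335.27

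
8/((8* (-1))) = -1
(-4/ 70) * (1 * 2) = -4/ 35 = -0.11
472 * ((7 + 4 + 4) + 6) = 9912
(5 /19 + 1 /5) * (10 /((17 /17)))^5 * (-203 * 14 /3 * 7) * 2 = -35013440000 /57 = -614270877.19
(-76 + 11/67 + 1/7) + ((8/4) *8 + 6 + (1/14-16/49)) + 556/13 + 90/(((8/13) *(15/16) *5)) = 8544833/426790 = 20.02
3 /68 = 0.04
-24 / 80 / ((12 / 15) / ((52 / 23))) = -39 / 46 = -0.85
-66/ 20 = -33/ 10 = -3.30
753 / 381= 251 / 127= 1.98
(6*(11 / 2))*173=5709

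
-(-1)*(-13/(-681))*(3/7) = 13/1589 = 0.01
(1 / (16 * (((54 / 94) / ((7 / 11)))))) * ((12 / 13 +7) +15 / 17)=320117 / 525096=0.61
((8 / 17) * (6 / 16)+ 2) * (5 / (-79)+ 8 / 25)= 18759 / 33575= 0.56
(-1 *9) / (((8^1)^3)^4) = -9 / 68719476736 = -0.00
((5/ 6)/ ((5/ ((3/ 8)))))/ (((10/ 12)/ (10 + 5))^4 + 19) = 6561/ 1994545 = 0.00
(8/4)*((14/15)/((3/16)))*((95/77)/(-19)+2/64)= -166/495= -0.34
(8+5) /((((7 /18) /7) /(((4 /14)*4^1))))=1872 /7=267.43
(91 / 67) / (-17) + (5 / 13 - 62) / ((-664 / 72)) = 8112862 / 1228981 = 6.60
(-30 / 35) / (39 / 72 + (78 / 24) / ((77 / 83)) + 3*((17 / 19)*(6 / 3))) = -0.09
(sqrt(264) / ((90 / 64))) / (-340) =-16 * sqrt(66) / 3825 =-0.03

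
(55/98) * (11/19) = 605/1862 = 0.32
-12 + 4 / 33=-392 / 33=-11.88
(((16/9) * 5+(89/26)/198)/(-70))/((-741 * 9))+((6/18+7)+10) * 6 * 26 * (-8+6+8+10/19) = 17647.16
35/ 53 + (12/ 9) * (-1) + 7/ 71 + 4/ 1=38672/ 11289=3.43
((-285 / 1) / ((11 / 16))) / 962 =-0.43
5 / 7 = 0.71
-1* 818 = -818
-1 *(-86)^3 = 636056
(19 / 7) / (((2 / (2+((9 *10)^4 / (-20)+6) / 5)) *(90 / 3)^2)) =-15582299 / 15750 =-989.35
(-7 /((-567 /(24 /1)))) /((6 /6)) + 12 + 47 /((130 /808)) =534256 /1755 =304.42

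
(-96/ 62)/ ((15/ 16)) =-256/ 155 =-1.65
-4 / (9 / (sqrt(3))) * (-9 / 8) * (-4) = -2 * sqrt(3) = -3.46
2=2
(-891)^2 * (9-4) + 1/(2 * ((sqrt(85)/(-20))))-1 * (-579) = 3969984-2 * sqrt(85)/17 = 3969982.92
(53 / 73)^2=2809 / 5329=0.53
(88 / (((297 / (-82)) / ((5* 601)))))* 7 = -13798960 / 27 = -511072.59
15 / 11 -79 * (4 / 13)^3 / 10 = 136967 / 120835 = 1.13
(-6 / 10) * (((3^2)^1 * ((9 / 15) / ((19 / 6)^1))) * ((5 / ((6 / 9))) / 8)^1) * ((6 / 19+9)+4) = -184437 / 14440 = -12.77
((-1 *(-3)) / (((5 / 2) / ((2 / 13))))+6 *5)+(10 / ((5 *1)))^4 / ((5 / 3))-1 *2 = 2456 / 65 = 37.78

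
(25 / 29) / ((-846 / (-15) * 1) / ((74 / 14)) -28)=-4625 / 92974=-0.05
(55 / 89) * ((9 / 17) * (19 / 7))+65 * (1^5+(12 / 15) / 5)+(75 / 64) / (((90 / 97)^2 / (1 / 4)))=112191528731 / 1464099840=76.63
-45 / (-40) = 9 / 8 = 1.12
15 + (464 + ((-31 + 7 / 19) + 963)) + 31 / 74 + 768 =3064781 / 1406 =2179.79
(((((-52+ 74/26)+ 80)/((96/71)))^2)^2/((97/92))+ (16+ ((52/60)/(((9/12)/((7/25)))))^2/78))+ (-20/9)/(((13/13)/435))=255952.02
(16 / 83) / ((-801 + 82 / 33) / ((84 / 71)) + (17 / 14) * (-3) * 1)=-6336 / 22303511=-0.00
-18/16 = -9/8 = -1.12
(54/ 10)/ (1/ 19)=513/ 5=102.60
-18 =-18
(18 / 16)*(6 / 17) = 27 / 68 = 0.40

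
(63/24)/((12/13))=91/32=2.84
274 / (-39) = -274 / 39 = -7.03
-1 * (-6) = 6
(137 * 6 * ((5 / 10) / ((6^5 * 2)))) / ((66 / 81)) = 137 / 4224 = 0.03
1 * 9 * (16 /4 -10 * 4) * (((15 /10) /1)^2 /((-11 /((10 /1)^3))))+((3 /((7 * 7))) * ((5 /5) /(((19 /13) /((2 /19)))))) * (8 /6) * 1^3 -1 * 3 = 12894698407 /194579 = 66269.73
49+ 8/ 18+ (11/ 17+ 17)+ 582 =99311/ 153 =649.09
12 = 12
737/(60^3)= 737/216000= 0.00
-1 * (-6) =6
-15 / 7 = -2.14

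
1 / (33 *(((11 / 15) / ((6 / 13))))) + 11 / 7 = 17513 / 11011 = 1.59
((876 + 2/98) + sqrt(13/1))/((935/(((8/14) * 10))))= 8 * sqrt(13)/1309 + 20200/3773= 5.38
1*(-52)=-52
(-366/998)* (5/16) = -915/7984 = -0.11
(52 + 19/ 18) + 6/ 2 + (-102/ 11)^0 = 1027/ 18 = 57.06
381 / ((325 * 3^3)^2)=127 / 25666875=0.00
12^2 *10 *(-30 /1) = -43200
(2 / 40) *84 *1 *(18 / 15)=126 / 25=5.04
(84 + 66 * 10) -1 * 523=221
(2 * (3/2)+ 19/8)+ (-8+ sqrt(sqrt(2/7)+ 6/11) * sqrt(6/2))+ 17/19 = -263/152+ sqrt(2541 * sqrt(14)+ 9702)/77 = 0.07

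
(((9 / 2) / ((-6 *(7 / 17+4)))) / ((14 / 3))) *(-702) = 17901 / 700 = 25.57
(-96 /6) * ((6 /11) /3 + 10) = -1792 /11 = -162.91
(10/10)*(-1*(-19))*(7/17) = 133/17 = 7.82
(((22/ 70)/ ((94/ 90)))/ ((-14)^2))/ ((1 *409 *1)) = 99/ 26373956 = 0.00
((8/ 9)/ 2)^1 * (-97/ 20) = -2.16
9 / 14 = 0.64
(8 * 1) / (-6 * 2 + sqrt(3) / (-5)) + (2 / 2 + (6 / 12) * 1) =40 * sqrt(3) / 3597 + 1997 / 2398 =0.85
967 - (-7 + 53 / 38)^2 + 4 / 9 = 12164587 / 12996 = 936.03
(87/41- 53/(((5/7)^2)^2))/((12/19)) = -49048481/153750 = -319.01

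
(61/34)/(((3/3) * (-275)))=-0.01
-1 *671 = -671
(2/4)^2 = 1/4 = 0.25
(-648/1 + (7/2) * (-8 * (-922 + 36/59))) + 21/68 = 100906711/4012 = 25151.22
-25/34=-0.74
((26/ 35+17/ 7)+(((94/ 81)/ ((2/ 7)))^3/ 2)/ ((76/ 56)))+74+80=64270447684/ 353408265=181.86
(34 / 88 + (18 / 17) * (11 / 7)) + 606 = 3183751 / 5236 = 608.05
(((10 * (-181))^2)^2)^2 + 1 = 115193665782350064100000001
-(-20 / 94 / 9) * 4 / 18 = 20 / 3807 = 0.01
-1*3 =-3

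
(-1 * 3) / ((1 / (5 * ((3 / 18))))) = -5 / 2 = -2.50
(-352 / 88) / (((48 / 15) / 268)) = -335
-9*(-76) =684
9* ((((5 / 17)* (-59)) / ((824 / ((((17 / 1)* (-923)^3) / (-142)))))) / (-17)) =1049554.88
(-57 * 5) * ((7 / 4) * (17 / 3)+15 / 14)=-87685 / 28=-3131.61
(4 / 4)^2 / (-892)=-1 / 892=-0.00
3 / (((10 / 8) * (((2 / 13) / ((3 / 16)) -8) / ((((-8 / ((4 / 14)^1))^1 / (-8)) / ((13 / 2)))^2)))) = -63 / 650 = -0.10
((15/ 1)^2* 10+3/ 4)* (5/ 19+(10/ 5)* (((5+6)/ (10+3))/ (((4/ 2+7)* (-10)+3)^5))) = 972244767709037/ 1641466232172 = 592.30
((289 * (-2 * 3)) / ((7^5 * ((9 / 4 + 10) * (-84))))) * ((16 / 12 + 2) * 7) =0.00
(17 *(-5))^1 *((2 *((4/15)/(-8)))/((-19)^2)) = 17/1083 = 0.02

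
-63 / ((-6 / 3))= 63 / 2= 31.50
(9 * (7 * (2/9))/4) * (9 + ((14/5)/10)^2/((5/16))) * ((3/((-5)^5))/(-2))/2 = 607089/78125000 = 0.01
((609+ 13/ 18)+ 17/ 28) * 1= 153803/ 252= 610.33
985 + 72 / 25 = 24697 / 25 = 987.88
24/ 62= 0.39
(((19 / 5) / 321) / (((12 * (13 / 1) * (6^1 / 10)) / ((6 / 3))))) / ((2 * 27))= 19 / 4056156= 0.00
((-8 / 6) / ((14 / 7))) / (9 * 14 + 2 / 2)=-2 / 381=-0.01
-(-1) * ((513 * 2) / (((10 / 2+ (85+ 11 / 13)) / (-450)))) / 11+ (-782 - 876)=-27541178 / 12991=-2120.02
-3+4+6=7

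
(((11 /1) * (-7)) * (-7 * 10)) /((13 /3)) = 16170 /13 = 1243.85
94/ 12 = 47/ 6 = 7.83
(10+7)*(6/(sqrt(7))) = 102*sqrt(7)/7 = 38.55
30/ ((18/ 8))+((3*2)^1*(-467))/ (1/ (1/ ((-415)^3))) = 2858943406/ 214420125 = 13.33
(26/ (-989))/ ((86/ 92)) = -52/ 1849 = -0.03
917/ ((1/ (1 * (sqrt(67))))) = 917 * sqrt(67) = 7505.97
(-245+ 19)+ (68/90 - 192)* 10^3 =-1723234/9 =-191470.44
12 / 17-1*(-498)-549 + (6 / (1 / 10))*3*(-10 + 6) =-13095 / 17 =-770.29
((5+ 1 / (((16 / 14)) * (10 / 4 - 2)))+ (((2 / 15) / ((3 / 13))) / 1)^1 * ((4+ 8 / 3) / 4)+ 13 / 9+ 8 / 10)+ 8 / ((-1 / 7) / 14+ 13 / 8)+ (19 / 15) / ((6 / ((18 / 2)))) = 1915513 / 113940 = 16.81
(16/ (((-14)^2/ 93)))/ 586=186/ 14357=0.01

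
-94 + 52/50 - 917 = -25249/25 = -1009.96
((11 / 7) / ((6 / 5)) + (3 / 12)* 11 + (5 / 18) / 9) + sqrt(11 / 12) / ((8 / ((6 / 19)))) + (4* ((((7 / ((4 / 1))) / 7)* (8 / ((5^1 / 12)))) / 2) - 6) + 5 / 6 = sqrt(33) / 152 + 96659 / 11340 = 8.56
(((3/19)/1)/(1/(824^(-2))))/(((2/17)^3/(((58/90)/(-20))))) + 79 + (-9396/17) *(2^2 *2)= -2285718388342109/526342195200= -4342.65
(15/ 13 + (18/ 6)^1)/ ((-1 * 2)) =-27/ 13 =-2.08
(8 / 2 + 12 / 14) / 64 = 17 / 224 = 0.08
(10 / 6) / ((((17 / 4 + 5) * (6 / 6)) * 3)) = 20 / 333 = 0.06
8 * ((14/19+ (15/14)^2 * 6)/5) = 56788/4655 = 12.20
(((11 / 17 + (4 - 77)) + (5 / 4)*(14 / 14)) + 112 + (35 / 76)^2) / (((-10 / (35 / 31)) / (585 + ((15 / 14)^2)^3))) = -17826259954309965 / 6548441761792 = -2722.21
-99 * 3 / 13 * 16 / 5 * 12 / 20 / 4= -3564 / 325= -10.97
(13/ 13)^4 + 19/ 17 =36/ 17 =2.12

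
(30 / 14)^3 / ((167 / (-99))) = -334125 / 57281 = -5.83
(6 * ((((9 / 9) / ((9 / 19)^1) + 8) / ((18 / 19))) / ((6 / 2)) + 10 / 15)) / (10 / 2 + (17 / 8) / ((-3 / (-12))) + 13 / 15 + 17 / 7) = 143710 / 95229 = 1.51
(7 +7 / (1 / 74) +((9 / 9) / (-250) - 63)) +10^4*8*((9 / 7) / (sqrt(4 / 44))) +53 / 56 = 341601.49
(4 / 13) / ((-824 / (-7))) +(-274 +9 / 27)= -2198617 / 8034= -273.66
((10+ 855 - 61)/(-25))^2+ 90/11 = 7166826/6875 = 1042.45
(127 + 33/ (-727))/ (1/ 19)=1753624/ 727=2412.14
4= 4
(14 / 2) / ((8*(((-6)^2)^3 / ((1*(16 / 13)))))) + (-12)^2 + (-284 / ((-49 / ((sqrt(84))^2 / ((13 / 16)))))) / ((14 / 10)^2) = 449.72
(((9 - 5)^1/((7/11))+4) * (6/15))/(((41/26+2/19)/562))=13326144/9695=1374.54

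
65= 65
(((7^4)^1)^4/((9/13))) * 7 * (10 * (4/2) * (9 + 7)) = 967742938186781120/9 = 107526993131864568.89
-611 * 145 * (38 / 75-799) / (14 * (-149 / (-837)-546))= -296057433087 / 31979710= -9257.66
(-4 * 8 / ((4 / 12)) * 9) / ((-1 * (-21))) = -41.14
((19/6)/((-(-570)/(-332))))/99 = -83/4455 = -0.02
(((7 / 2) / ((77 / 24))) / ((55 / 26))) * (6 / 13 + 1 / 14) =1164 / 4235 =0.27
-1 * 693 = -693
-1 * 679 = -679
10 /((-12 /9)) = -15 /2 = -7.50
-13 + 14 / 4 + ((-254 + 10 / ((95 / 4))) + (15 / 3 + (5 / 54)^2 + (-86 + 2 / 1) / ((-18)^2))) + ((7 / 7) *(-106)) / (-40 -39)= -1124814281 / 4376916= -256.99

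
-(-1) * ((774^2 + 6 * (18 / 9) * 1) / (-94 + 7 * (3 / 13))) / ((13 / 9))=-5391792 / 1201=-4489.42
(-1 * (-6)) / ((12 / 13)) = 13 / 2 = 6.50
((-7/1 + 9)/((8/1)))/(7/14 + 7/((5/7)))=5/206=0.02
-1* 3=-3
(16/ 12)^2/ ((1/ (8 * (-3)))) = -128/ 3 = -42.67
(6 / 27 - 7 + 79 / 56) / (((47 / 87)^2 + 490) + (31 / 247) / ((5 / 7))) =-2809507675 / 256746052528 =-0.01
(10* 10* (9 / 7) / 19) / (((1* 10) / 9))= 810 / 133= 6.09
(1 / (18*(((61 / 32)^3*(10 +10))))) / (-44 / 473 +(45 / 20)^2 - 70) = -2818048 / 456991061445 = -0.00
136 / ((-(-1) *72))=17 / 9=1.89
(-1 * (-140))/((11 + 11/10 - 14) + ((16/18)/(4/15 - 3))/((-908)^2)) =-4436646900/60211649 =-73.68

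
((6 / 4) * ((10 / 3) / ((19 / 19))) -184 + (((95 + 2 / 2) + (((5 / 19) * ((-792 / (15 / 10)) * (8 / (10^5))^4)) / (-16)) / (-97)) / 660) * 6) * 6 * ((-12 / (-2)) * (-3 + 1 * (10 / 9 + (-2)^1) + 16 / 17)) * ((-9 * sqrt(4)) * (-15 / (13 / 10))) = 195193839814453125000036531 / 49719604492187500000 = 3925892.85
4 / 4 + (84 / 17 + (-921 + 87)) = -14077 / 17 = -828.06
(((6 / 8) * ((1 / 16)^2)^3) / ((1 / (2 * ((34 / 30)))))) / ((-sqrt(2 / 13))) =-17 * sqrt(26) / 335544320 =-0.00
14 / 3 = 4.67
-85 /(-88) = 85 /88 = 0.97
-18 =-18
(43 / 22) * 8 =172 / 11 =15.64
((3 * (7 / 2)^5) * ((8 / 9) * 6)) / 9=16807 / 18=933.72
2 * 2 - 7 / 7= 3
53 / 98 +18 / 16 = 653 / 392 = 1.67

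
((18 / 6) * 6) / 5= 18 / 5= 3.60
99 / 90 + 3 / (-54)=47 / 45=1.04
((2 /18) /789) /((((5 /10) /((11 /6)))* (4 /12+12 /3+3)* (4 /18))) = 1 /3156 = 0.00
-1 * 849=-849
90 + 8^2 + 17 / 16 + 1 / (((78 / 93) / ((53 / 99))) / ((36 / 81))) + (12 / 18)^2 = 28872367 / 185328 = 155.79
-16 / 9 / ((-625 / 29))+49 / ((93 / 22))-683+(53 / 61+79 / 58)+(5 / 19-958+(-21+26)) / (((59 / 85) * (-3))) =-146316716700743 / 691588338750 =-211.57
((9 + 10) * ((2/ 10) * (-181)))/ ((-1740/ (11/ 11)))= 3439/ 8700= 0.40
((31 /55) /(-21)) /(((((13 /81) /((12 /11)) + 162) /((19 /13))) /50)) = -1908360 /157764607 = -0.01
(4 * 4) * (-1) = -16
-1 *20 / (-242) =10 / 121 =0.08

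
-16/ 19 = -0.84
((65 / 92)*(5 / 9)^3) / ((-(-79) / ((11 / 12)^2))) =983125 / 762965568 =0.00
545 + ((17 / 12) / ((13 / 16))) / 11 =233873 / 429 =545.16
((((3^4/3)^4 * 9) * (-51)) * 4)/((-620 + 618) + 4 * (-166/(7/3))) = 200884698/59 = 3404825.39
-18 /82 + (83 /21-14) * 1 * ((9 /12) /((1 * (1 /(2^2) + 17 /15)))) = -5.67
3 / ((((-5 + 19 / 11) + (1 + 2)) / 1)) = -11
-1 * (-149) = 149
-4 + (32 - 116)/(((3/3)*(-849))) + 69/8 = 10695/2264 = 4.72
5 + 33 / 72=131 / 24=5.46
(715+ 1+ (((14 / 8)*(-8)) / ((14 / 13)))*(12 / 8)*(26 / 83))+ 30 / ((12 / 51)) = 837.39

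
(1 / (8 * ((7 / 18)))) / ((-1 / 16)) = -36 / 7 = -5.14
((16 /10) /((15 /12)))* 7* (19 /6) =2128 /75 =28.37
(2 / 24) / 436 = 1 / 5232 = 0.00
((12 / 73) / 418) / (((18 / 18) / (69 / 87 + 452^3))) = 16068101130 / 442453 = 36315.95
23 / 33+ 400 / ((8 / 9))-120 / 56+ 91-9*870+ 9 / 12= -6735679 / 924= -7289.70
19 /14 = 1.36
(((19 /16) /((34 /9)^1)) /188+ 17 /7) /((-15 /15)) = -2.43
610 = 610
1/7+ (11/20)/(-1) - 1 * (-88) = 12263/140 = 87.59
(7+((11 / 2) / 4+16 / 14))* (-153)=-81549 / 56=-1456.23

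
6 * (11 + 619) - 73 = 3707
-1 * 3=-3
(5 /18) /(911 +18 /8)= 10 /32877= 0.00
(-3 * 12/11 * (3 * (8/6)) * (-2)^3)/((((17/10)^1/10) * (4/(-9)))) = -1386.10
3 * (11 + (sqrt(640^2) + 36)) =2061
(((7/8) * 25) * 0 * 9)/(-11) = 0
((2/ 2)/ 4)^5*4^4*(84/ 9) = 7/ 3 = 2.33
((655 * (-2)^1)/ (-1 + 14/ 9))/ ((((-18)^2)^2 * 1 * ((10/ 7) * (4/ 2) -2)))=-917/ 34992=-0.03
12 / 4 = 3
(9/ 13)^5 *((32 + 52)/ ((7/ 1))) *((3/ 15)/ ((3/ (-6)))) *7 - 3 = -15489627/ 1856465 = -8.34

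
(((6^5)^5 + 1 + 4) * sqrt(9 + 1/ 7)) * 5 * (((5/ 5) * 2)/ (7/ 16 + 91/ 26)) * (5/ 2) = 90976921695775044419200 * sqrt(7)/ 441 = 545810226424529297114.58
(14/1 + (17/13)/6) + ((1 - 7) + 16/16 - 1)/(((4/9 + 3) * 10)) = 169789/12090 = 14.04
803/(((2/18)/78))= 563706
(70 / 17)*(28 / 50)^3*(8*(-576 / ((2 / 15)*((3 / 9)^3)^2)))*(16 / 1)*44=-136274958876672 / 10625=-12825878482.51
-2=-2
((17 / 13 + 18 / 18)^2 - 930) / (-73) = 156270 / 12337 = 12.67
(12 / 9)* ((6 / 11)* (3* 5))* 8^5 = 3932160 / 11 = 357469.09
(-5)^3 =-125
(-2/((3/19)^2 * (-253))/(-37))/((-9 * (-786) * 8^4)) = -361/1220561768448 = -0.00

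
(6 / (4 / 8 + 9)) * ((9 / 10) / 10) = 27 / 475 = 0.06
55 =55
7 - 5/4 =23/4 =5.75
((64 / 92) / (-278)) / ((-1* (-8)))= -1 / 3197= -0.00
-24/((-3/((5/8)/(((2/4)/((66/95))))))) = 132/19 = 6.95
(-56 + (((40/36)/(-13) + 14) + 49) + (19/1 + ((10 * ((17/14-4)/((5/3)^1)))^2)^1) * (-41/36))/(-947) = 636158/1809717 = 0.35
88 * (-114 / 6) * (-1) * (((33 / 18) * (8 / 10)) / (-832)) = -2299 / 780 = -2.95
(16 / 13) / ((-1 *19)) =-16 / 247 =-0.06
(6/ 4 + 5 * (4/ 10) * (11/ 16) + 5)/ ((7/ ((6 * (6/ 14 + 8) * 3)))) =4779/ 28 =170.68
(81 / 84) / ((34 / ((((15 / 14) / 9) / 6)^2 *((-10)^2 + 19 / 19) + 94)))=5971901 / 2239104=2.67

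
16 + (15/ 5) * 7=37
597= 597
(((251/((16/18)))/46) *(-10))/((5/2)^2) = -2259/230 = -9.82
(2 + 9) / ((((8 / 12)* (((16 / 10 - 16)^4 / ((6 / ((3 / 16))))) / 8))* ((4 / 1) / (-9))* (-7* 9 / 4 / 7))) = 6875 / 69984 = 0.10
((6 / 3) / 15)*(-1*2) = -4 / 15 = -0.27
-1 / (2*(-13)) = 1 / 26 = 0.04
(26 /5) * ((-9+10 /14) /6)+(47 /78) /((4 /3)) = -73481 /10920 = -6.73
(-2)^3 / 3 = -8 / 3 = -2.67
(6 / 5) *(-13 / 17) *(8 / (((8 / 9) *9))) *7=-546 / 85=-6.42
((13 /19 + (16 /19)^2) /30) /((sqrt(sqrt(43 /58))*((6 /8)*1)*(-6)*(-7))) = 0.00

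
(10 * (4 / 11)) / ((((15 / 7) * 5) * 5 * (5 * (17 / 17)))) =56 / 4125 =0.01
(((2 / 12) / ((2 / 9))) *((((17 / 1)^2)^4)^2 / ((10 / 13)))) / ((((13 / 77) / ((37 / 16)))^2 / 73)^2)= 51253026302003525904542790798114184947 / 5759303680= 8899170654950343911113711000.00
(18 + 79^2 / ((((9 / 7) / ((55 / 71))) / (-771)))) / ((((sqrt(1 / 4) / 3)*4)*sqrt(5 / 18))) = -1852535733*sqrt(10) / 710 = -8251031.50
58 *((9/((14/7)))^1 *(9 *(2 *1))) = 4698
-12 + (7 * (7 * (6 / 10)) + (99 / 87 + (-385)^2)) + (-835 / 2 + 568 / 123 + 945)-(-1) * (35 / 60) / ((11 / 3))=116750332991 / 784740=148775.81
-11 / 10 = -1.10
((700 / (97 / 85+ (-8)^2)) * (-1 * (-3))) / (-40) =-1275 / 1582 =-0.81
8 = 8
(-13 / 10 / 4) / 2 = -13 / 80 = -0.16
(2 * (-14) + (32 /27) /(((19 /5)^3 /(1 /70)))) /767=-36297428 /994301217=-0.04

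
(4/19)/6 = 2/57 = 0.04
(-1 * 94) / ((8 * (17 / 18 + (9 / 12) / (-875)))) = -370125 / 29723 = -12.45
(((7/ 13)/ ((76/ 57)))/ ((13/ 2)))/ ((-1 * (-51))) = 7/ 5746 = 0.00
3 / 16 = 0.19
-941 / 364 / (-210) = 941 / 76440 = 0.01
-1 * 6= -6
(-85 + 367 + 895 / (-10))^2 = 148225 / 4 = 37056.25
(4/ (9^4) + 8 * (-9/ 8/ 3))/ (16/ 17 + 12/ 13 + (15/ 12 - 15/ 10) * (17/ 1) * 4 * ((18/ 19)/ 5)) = 2.21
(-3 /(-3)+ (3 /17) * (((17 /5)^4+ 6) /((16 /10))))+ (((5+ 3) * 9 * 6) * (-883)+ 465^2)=-2808648187 /17000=-165214.60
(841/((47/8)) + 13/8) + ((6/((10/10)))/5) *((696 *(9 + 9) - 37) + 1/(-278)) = 3954808941/261320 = 15133.97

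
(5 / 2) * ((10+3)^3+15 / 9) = 16490 / 3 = 5496.67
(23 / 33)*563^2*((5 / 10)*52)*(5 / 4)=473868655 / 66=7179828.11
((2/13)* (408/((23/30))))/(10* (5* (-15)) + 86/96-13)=-1175040/10937719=-0.11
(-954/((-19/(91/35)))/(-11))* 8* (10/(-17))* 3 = 595296/3553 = 167.55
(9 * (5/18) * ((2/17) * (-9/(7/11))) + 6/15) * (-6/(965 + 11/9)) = 0.02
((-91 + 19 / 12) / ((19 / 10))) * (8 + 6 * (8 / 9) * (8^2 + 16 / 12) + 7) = -17548915 / 1026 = -17104.21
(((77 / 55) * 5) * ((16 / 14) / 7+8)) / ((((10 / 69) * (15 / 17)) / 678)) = 2120784 / 7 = 302969.14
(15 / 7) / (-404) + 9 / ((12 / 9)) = 9537 / 1414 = 6.74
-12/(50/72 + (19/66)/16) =-38016/2257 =-16.84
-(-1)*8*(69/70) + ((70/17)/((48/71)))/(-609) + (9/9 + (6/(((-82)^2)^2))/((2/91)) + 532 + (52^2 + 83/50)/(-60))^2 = 236158954150999020778048406651/992015170765076556000000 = 238059.82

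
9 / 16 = 0.56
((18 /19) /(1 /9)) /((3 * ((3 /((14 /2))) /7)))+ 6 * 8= 1794 /19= 94.42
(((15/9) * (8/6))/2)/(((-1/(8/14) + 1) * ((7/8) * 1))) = -320/189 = -1.69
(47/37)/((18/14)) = 329/333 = 0.99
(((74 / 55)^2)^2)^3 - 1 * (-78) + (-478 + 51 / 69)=-6416011915497528743356927 / 17623010904439208984375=-364.07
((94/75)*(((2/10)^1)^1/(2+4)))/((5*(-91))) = -47/511875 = -0.00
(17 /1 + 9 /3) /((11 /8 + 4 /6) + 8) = 480 /241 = 1.99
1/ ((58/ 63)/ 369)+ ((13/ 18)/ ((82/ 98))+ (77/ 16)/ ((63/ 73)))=23242565/ 57072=407.25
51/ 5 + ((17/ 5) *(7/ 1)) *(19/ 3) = 2414/ 15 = 160.93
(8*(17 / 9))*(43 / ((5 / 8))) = 46784 / 45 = 1039.64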